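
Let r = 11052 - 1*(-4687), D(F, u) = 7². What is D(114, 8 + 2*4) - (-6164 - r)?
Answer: 21952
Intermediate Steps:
D(F, u) = 49
r = 15739 (r = 11052 + 4687 = 15739)
D(114, 8 + 2*4) - (-6164 - r) = 49 - (-6164 - 1*15739) = 49 - (-6164 - 15739) = 49 - 1*(-21903) = 49 + 21903 = 21952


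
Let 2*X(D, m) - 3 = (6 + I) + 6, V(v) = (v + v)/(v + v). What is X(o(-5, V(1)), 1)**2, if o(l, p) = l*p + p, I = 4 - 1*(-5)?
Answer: 144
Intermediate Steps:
V(v) = 1 (V(v) = (2*v)/((2*v)) = (2*v)*(1/(2*v)) = 1)
I = 9 (I = 4 + 5 = 9)
o(l, p) = p + l*p
X(D, m) = 12 (X(D, m) = 3/2 + ((6 + 9) + 6)/2 = 3/2 + (15 + 6)/2 = 3/2 + (1/2)*21 = 3/2 + 21/2 = 12)
X(o(-5, V(1)), 1)**2 = 12**2 = 144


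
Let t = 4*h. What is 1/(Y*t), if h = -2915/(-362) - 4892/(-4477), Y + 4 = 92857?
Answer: 4477/15206714334 ≈ 2.9441e-7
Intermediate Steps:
Y = 92853 (Y = -4 + 92857 = 92853)
h = 14821359/1620674 (h = -2915*(-1/362) - 4892*(-1/4477) = 2915/362 + 4892/4477 = 14821359/1620674 ≈ 9.1452)
t = 29642718/810337 (t = 4*(14821359/1620674) = 29642718/810337 ≈ 36.581)
1/(Y*t) = 1/(92853*(29642718/810337)) = (1/92853)*(810337/29642718) = 4477/15206714334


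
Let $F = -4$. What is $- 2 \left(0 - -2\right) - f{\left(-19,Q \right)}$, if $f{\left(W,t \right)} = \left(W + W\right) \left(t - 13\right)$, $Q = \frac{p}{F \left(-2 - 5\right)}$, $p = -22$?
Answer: $- \frac{3695}{7} \approx -527.86$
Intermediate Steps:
$Q = - \frac{11}{14}$ ($Q = - \frac{22}{\left(-4\right) \left(-2 - 5\right)} = - \frac{22}{\left(-4\right) \left(-7\right)} = - \frac{22}{28} = \left(-22\right) \frac{1}{28} = - \frac{11}{14} \approx -0.78571$)
$f{\left(W,t \right)} = 2 W \left(-13 + t\right)$
$- 2 \left(0 - -2\right) - f{\left(-19,Q \right)} = - 2 \left(0 - -2\right) - 2 \left(-19\right) \left(-13 - \frac{11}{14}\right) = - 2 \left(0 + 2\right) - 2 \left(-19\right) \left(- \frac{193}{14}\right) = \left(-2\right) 2 - \frac{3667}{7} = -4 - \frac{3667}{7} = - \frac{3695}{7}$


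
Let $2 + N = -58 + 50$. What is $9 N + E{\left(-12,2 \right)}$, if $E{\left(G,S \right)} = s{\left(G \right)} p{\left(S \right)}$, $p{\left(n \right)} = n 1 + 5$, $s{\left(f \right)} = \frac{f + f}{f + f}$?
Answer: $-83$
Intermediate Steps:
$s{\left(f \right)} = 1$ ($s{\left(f \right)} = \frac{2 f}{2 f} = 2 f \frac{1}{2 f} = 1$)
$p{\left(n \right)} = 5 + n$ ($p{\left(n \right)} = n + 5 = 5 + n$)
$E{\left(G,S \right)} = 5 + S$ ($E{\left(G,S \right)} = 1 \left(5 + S\right) = 5 + S$)
$N = -10$ ($N = -2 + \left(-58 + 50\right) = -2 - 8 = -10$)
$9 N + E{\left(-12,2 \right)} = 9 \left(-10\right) + \left(5 + 2\right) = -90 + 7 = -83$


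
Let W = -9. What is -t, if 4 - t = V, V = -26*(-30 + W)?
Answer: 1010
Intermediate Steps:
V = 1014 (V = -26*(-30 - 9) = -26*(-39) = 1014)
t = -1010 (t = 4 - 1*1014 = 4 - 1014 = -1010)
-t = -1*(-1010) = 1010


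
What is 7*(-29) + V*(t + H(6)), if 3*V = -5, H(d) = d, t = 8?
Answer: -679/3 ≈ -226.33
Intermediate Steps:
V = -5/3 (V = (1/3)*(-5) = -5/3 ≈ -1.6667)
7*(-29) + V*(t + H(6)) = 7*(-29) - 5*(8 + 6)/3 = -203 - 5/3*14 = -203 - 70/3 = -679/3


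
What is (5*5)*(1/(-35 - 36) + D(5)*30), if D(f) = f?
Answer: 266225/71 ≈ 3749.6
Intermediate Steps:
(5*5)*(1/(-35 - 36) + D(5)*30) = (5*5)*(1/(-35 - 36) + 5*30) = 25*(1/(-71) + 150) = 25*(-1/71 + 150) = 25*(10649/71) = 266225/71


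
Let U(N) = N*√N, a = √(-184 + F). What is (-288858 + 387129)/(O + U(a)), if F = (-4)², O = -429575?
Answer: 98271/(-429575 + 4*2^(¼)*21^(¾)*I^(3/2)) ≈ -0.22875 - 1.7569e-5*I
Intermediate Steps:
F = 16
a = 2*I*√42 (a = √(-184 + 16) = √(-168) = 2*I*√42 ≈ 12.961*I)
U(N) = N^(3/2)
(-288858 + 387129)/(O + U(a)) = (-288858 + 387129)/(-429575 + (2*I*√42)^(3/2)) = 98271/(-429575 + 4*2^(¼)*21^(¾)*I^(3/2))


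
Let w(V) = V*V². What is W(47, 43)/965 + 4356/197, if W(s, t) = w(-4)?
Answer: 4190932/190105 ≈ 22.045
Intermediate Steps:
w(V) = V³
W(s, t) = -64 (W(s, t) = (-4)³ = -64)
W(47, 43)/965 + 4356/197 = -64/965 + 4356/197 = 4190932/190105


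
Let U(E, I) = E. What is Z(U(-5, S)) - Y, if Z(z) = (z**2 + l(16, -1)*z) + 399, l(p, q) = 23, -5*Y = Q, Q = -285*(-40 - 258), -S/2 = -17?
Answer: 17295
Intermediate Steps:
S = 34 (S = -2*(-17) = 34)
Q = 84930 (Q = -285*(-298) = 84930)
Y = -16986 (Y = -1/5*84930 = -16986)
Z(z) = 399 + z**2 + 23*z (Z(z) = (z**2 + 23*z) + 399 = 399 + z**2 + 23*z)
Z(U(-5, S)) - Y = (399 + (-5)**2 + 23*(-5)) - 1*(-16986) = (399 + 25 - 115) + 16986 = 309 + 16986 = 17295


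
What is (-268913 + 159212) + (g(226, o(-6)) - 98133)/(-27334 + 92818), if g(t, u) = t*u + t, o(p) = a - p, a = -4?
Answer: -2394585913/21828 ≈ -1.0970e+5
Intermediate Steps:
o(p) = -4 - p
g(t, u) = t + t*u
(-268913 + 159212) + (g(226, o(-6)) - 98133)/(-27334 + 92818) = (-268913 + 159212) + (226*(1 + (-4 - 1*(-6))) - 98133)/(-27334 + 92818) = -109701 + (226*(1 + (-4 + 6)) - 98133)/65484 = -109701 + (226*(1 + 2) - 98133)*(1/65484) = -109701 + (226*3 - 98133)*(1/65484) = -109701 + (678 - 98133)*(1/65484) = -109701 - 97455*1/65484 = -109701 - 32485/21828 = -2394585913/21828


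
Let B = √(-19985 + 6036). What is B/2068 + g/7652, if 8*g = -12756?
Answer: -3189/15304 + I*√13949/2068 ≈ -0.20838 + 0.057111*I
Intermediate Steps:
g = -3189/2 (g = (⅛)*(-12756) = -3189/2 ≈ -1594.5)
B = I*√13949 (B = √(-13949) = I*√13949 ≈ 118.11*I)
B/2068 + g/7652 = (I*√13949)/2068 - 3189/2/7652 = (I*√13949)*(1/2068) - 3189/2*1/7652 = I*√13949/2068 - 3189/15304 = -3189/15304 + I*√13949/2068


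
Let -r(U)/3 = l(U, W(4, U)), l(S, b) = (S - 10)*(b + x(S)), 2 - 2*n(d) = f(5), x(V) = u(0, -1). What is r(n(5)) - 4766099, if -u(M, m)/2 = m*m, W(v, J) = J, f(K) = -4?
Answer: -4766078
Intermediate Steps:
u(M, m) = -2*m**2 (u(M, m) = -2*m*m = -2*m**2)
x(V) = -2 (x(V) = -2*(-1)**2 = -2*1 = -2)
n(d) = 3 (n(d) = 1 - 1/2*(-4) = 1 + 2 = 3)
l(S, b) = (-10 + S)*(-2 + b) (l(S, b) = (S - 10)*(b - 2) = (-10 + S)*(-2 + b))
r(U) = -60 - 3*U**2 + 36*U (r(U) = -3*(20 - 10*U - 2*U + U*U) = -3*(20 - 10*U - 2*U + U**2) = -3*(20 + U**2 - 12*U) = -60 - 3*U**2 + 36*U)
r(n(5)) - 4766099 = (-60 - 3*3**2 + 36*3) - 4766099 = (-60 - 3*9 + 108) - 4766099 = (-60 - 27 + 108) - 4766099 = 21 - 4766099 = -4766078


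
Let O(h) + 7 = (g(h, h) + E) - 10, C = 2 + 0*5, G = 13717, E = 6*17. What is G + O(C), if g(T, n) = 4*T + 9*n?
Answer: 13828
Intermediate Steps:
E = 102
C = 2 (C = 2 + 0 = 2)
O(h) = 85 + 13*h (O(h) = -7 + (((4*h + 9*h) + 102) - 10) = -7 + ((13*h + 102) - 10) = -7 + ((102 + 13*h) - 10) = -7 + (92 + 13*h) = 85 + 13*h)
G + O(C) = 13717 + (85 + 13*2) = 13717 + (85 + 26) = 13717 + 111 = 13828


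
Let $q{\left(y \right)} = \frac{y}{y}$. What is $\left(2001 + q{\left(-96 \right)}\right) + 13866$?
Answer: $15868$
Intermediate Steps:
$q{\left(y \right)} = 1$
$\left(2001 + q{\left(-96 \right)}\right) + 13866 = \left(2001 + 1\right) + 13866 = 2002 + 13866 = 15868$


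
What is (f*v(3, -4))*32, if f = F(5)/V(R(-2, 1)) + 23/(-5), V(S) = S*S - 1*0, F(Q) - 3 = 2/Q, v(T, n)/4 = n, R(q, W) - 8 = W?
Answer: 945152/405 ≈ 2333.7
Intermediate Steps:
R(q, W) = 8 + W
v(T, n) = 4*n
F(Q) = 3 + 2/Q
V(S) = S² (V(S) = S² + 0 = S²)
f = -1846/405 (f = (3 + 2/5)/((8 + 1)²) + 23/(-5) = (3 + 2*(⅕))/(9²) + 23*(-⅕) = (3 + ⅖)/81 - 23/5 = (17/5)*(1/81) - 23/5 = 17/405 - 23/5 = -1846/405 ≈ -4.5580)
(f*v(3, -4))*32 = -7384*(-4)/405*32 = -1846/405*(-16)*32 = (29536/405)*32 = 945152/405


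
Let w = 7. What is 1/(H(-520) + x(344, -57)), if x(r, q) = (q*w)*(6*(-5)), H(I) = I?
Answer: 1/11450 ≈ 8.7336e-5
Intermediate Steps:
x(r, q) = -210*q (x(r, q) = (q*7)*(6*(-5)) = (7*q)*(-30) = -210*q)
1/(H(-520) + x(344, -57)) = 1/(-520 - 210*(-57)) = 1/(-520 + 11970) = 1/11450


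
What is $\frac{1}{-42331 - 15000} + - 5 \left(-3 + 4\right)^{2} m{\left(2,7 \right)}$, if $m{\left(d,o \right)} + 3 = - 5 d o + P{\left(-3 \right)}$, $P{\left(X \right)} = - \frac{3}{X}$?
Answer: $\frac{20639159}{57331} \approx 360.0$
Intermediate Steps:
$m{\left(d,o \right)} = -2 - 5 d o$ ($m{\left(d,o \right)} = -3 + \left(- 5 d o - \frac{3}{-3}\right) = -3 - \left(-1 + 5 d o\right) = -2 - 5 d o$)
$\frac{1}{-42331 - 15000} + - 5 \left(-3 + 4\right)^{2} m{\left(2,7 \right)} = \frac{1}{-42331 - 15000} + - 5 \left(-3 + 4\right)^{2} \left(-2 - 10 \cdot 7\right) = \frac{1}{-42331 - 15000} + - 5 \cdot 1^{2} \left(-2 - 70\right) = \frac{1}{-57331} + \left(-5\right) 1 \left(-72\right) = - \frac{1}{57331} - -360 = - \frac{1}{57331} + 360 = \frac{20639159}{57331}$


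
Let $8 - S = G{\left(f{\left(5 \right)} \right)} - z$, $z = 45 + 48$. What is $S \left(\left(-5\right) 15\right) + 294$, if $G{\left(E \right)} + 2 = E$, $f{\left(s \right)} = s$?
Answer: $-7056$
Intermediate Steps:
$G{\left(E \right)} = -2 + E$
$z = 93$
$S = 98$ ($S = 8 - \left(\left(-2 + 5\right) - 93\right) = 8 - \left(3 - 93\right) = 8 - -90 = 8 + 90 = 98$)
$S \left(\left(-5\right) 15\right) + 294 = 98 \left(\left(-5\right) 15\right) + 294 = 98 \left(-75\right) + 294 = -7350 + 294 = -7056$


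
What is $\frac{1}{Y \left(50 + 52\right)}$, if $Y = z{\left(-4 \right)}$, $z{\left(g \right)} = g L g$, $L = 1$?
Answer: $\frac{1}{1632} \approx 0.00061275$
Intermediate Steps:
$z{\left(g \right)} = g^{2}$ ($z{\left(g \right)} = g 1 g = g g = g^{2}$)
$Y = 16$ ($Y = \left(-4\right)^{2} = 16$)
$\frac{1}{Y \left(50 + 52\right)} = \frac{1}{16 \left(50 + 52\right)} = \frac{1}{16 \cdot 102} = \frac{1}{1632}$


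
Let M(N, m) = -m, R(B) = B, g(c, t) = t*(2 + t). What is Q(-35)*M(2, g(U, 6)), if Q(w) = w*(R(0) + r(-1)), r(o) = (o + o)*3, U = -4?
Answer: -10080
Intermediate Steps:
r(o) = 6*o (r(o) = (2*o)*3 = 6*o)
Q(w) = -6*w (Q(w) = w*(0 + 6*(-1)) = w*(0 - 6) = w*(-6) = -6*w)
Q(-35)*M(2, g(U, 6)) = (-6*(-35))*(-6*(2 + 6)) = 210*(-6*8) = 210*(-1*48) = 210*(-48) = -10080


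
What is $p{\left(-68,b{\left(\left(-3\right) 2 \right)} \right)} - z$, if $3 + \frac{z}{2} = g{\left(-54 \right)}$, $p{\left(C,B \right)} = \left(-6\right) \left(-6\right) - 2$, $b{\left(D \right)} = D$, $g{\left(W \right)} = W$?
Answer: $148$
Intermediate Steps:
$p{\left(C,B \right)} = 34$ ($p{\left(C,B \right)} = 36 - 2 = 34$)
$z = -114$ ($z = -6 + 2 \left(-54\right) = -6 - 108 = -114$)
$p{\left(-68,b{\left(\left(-3\right) 2 \right)} \right)} - z = 34 - -114 = 34 + 114 = 148$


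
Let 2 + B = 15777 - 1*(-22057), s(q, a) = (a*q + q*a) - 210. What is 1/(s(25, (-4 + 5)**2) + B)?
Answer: 1/37672 ≈ 2.6545e-5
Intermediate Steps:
s(q, a) = -210 + 2*a*q (s(q, a) = (a*q + a*q) - 210 = 2*a*q - 210 = -210 + 2*a*q)
B = 37832 (B = -2 + (15777 - 1*(-22057)) = -2 + (15777 + 22057) = -2 + 37834 = 37832)
1/(s(25, (-4 + 5)**2) + B) = 1/((-210 + 2*(-4 + 5)**2*25) + 37832) = 1/((-210 + 2*1**2*25) + 37832) = 1/((-210 + 2*1*25) + 37832) = 1/((-210 + 50) + 37832) = 1/(-160 + 37832) = 1/37672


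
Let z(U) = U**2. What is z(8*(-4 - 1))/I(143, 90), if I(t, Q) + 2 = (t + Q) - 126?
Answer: 320/21 ≈ 15.238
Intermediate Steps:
I(t, Q) = -128 + Q + t (I(t, Q) = -2 + ((t + Q) - 126) = -2 + ((Q + t) - 126) = -2 + (-126 + Q + t) = -128 + Q + t)
z(8*(-4 - 1))/I(143, 90) = (8*(-4 - 1))**2/(-128 + 90 + 143) = (8*(-5))**2/105 = (-40)**2*(1/105) = 1600*(1/105) = 320/21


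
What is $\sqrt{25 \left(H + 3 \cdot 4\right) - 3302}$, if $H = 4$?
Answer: $i \sqrt{2902} \approx 53.87 i$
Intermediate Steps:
$\sqrt{25 \left(H + 3 \cdot 4\right) - 3302} = \sqrt{25 \left(4 + 3 \cdot 4\right) - 3302} = \sqrt{25 \left(4 + 12\right) - 3302} = \sqrt{25 \cdot 16 - 3302} = \sqrt{400 - 3302} = \sqrt{-2902} = i \sqrt{2902}$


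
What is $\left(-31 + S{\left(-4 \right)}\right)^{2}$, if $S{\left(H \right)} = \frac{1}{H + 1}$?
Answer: $\frac{8836}{9} \approx 981.78$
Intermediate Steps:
$S{\left(H \right)} = \frac{1}{1 + H}$
$\left(-31 + S{\left(-4 \right)}\right)^{2} = \left(-31 + \frac{1}{1 - 4}\right)^{2} = \left(-31 + \frac{1}{-3}\right)^{2} = \left(-31 - \frac{1}{3}\right)^{2} = \left(- \frac{94}{3}\right)^{2} = \frac{8836}{9}$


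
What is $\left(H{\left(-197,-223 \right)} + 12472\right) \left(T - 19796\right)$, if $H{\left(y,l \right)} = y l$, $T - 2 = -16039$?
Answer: $-2021088699$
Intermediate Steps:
$T = -16037$ ($T = 2 - 16039 = -16037$)
$H{\left(y,l \right)} = l y$
$\left(H{\left(-197,-223 \right)} + 12472\right) \left(T - 19796\right) = \left(\left(-223\right) \left(-197\right) + 12472\right) \left(-16037 - 19796\right) = \left(43931 + 12472\right) \left(-35833\right) = 56403 \left(-35833\right) = -2021088699$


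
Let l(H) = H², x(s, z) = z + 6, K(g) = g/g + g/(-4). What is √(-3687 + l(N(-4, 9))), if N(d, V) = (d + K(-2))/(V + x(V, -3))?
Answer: I*√2123687/24 ≈ 60.72*I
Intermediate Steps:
K(g) = 1 - g/4 (K(g) = 1 + g*(-¼) = 1 - g/4)
x(s, z) = 6 + z
N(d, V) = (3/2 + d)/(3 + V) (N(d, V) = (d + (1 - ¼*(-2)))/(V + (6 - 3)) = (d + (1 + ½))/(V + 3) = (d + 3/2)/(3 + V) = (3/2 + d)/(3 + V))
√(-3687 + l(N(-4, 9))) = √(-3687 + ((3/2 - 4)/(3 + 9))²) = √(-3687 + (-5/2/12)²) = √(-3687 + ((1/12)*(-5/2))²) = √(-3687 + (-5/24)²) = √(-3687 + 25/576) = √(-2123687/576) = I*√2123687/24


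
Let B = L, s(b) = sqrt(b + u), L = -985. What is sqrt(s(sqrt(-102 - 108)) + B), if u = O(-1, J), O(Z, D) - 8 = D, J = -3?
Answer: sqrt(-985 + sqrt(5 + I*sqrt(210))) ≈ 0.03626 + 31.334*I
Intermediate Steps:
O(Z, D) = 8 + D
u = 5 (u = 8 - 3 = 5)
s(b) = sqrt(5 + b) (s(b) = sqrt(b + 5) = sqrt(5 + b))
B = -985
sqrt(s(sqrt(-102 - 108)) + B) = sqrt(sqrt(5 + sqrt(-102 - 108)) - 985) = sqrt(sqrt(5 + sqrt(-210)) - 985) = sqrt(sqrt(5 + I*sqrt(210)) - 985) = sqrt(-985 + sqrt(5 + I*sqrt(210)))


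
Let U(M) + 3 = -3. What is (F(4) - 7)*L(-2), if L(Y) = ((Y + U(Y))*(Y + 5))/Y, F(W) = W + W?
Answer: 12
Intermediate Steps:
U(M) = -6 (U(M) = -3 - 3 = -6)
F(W) = 2*W
L(Y) = (-6 + Y)*(5 + Y)/Y (L(Y) = ((Y - 6)*(Y + 5))/Y = ((-6 + Y)*(5 + Y))/Y = (-6 + Y)*(5 + Y)/Y)
(F(4) - 7)*L(-2) = (2*4 - 7)*(-1 - 2 - 30/(-2)) = (8 - 7)*(-1 - 2 - 30*(-½)) = 1*(-1 - 2 + 15) = 1*12 = 12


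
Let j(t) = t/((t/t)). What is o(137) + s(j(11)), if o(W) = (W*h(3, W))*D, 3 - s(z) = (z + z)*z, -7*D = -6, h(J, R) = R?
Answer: 110941/7 ≈ 15849.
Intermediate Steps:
D = 6/7 (D = -⅐*(-6) = 6/7 ≈ 0.85714)
j(t) = t (j(t) = t/1 = t*1 = t)
s(z) = 3 - 2*z² (s(z) = 3 - (z + z)*z = 3 - 2*z*z = 3 - 2*z²)
o(W) = 6*W²/7 (o(W) = (W*W)*(6/7) = W²*(6/7) = 6*W²/7)
o(137) + s(j(11)) = (6/7)*137² + (3 - 2*11²) = (6/7)*18769 + (3 - 2*121) = 112614/7 + (3 - 242) = 112614/7 - 239 = 110941/7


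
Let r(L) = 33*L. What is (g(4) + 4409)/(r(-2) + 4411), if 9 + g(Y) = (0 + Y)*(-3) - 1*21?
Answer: 397/395 ≈ 1.0051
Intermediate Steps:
g(Y) = -30 - 3*Y (g(Y) = -9 + ((0 + Y)*(-3) - 1*21) = -9 + (Y*(-3) - 21) = -9 + (-3*Y - 21) = -9 + (-21 - 3*Y) = -30 - 3*Y)
(g(4) + 4409)/(r(-2) + 4411) = ((-30 - 3*4) + 4409)/(33*(-2) + 4411) = ((-30 - 12) + 4409)/(-66 + 4411) = (-42 + 4409)/4345 = 4367*(1/4345) = 397/395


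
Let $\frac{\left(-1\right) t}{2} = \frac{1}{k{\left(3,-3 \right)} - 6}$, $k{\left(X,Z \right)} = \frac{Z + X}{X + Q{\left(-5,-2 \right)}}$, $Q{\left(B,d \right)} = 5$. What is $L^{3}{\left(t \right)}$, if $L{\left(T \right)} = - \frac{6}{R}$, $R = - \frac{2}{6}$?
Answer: $5832$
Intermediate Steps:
$R = - \frac{1}{3}$ ($R = \left(-2\right) \frac{1}{6} = - \frac{1}{3} \approx -0.33333$)
$k{\left(X,Z \right)} = \frac{X + Z}{5 + X}$ ($k{\left(X,Z \right)} = \frac{Z + X}{X + 5} = \frac{X + Z}{5 + X}$)
$t = \frac{1}{3}$ ($t = - \frac{2}{\frac{3 - 3}{5 + 3} - 6} = - \frac{2}{\frac{1}{8} \cdot 0 - 6} = - \frac{2}{0 - 6} = - \frac{2}{-6} = \left(-2\right) \left(- \frac{1}{6}\right) = \frac{1}{3} \approx 0.33333$)
$L{\left(T \right)} = 18$ ($L{\left(T \right)} = - \frac{6}{- \frac{1}{3}} = \left(-6\right) \left(-3\right) = 18$)
$L^{3}{\left(t \right)} = 18^{3} = 5832$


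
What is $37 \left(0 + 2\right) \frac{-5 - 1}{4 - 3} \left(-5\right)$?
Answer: $2220$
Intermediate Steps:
$37 \left(0 + 2\right) \frac{-5 - 1}{4 - 3} \left(-5\right) = 37 \cdot 2 \left(- \frac{6}{1}\right) \left(-5\right) = 37 \cdot 2 \left(\left(-6\right) 1\right) \left(-5\right) = 37 \cdot 2 \left(-6\right) \left(-5\right) = 37 \left(-12\right) \left(-5\right) = \left(-444\right) \left(-5\right) = 2220$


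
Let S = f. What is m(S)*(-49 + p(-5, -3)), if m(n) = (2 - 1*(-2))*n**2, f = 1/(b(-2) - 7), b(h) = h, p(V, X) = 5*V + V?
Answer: -316/81 ≈ -3.9012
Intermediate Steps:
p(V, X) = 6*V
f = -1/9 (f = 1/(-2 - 7) = 1/(-9) = -1/9 ≈ -0.11111)
S = -1/9 ≈ -0.11111
m(n) = 4*n**2 (m(n) = (2 + 2)*n**2 = 4*n**2)
m(S)*(-49 + p(-5, -3)) = (4*(-1/9)**2)*(-49 + 6*(-5)) = (4*(1/81))*(-49 - 30) = (4/81)*(-79) = -316/81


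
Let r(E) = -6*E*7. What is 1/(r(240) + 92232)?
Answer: 1/82152 ≈ 1.2173e-5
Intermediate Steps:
r(E) = -42*E
1/(r(240) + 92232) = 1/(-42*240 + 92232) = 1/(-10080 + 92232) = 1/82152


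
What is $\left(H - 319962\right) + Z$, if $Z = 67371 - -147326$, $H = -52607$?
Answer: $-157872$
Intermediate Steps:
$Z = 214697$ ($Z = 67371 + 147326 = 214697$)
$\left(H - 319962\right) + Z = \left(-52607 - 319962\right) + 214697 = -372569 + 214697 = -157872$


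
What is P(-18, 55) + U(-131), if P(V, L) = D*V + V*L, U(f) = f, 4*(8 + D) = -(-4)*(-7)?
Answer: -851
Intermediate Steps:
D = -15 (D = -8 + (-(-4)*(-7))/4 = -8 + (-1*28)/4 = -8 + (¼)*(-28) = -8 - 7 = -15)
P(V, L) = -15*V + L*V (P(V, L) = -15*V + V*L = -15*V + L*V)
P(-18, 55) + U(-131) = -18*(-15 + 55) - 131 = -18*40 - 131 = -720 - 131 = -851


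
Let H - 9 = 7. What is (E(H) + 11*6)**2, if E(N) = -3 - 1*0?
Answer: 3969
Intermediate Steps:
H = 16 (H = 9 + 7 = 16)
E(N) = -3 (E(N) = -3 + 0 = -3)
(E(H) + 11*6)**2 = (-3 + 11*6)**2 = (-3 + 66)**2 = 63**2 = 3969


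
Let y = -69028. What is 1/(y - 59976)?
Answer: -1/129004 ≈ -7.7517e-6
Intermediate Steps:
1/(y - 59976) = 1/(-69028 - 59976) = 1/(-129004) = -1/129004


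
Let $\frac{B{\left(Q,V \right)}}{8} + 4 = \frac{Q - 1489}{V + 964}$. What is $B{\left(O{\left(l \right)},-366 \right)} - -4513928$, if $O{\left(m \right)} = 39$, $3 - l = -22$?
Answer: $\frac{1349649104}{299} \approx 4.5139 \cdot 10^{6}$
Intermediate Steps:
$l = 25$ ($l = 3 - -22 = 3 + 22 = 25$)
$B{\left(Q,V \right)} = -32 + \frac{8 \left(-1489 + Q\right)}{964 + V}$ ($B{\left(Q,V \right)} = -32 + 8 \frac{Q - 1489}{V + 964} = -32 + 8 \frac{-1489 + Q}{964 + V} = -32 + \frac{8 \left(-1489 + Q\right)}{964 + V}$)
$B{\left(O{\left(l \right)},-366 \right)} - -4513928 = \frac{8 \left(-5345 + 39 - -1464\right)}{964 - 366} - -4513928 = \frac{8 \left(-5345 + 39 + 1464\right)}{598} + 4513928 = 8 \cdot \frac{1}{598} \left(-3842\right) + 4513928 = - \frac{15368}{299} + 4513928 = \frac{1349649104}{299}$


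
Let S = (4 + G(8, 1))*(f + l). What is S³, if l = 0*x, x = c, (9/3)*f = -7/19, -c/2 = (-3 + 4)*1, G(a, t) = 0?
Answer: -21952/185193 ≈ -0.11854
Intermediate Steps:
c = -2 (c = -2*(-3 + 4) = -2 ≈ -2.0000)
f = -7/57 (f = (-7/19)/3 = (-7*1/19)/3 = (⅓)*(-7/19) = -7/57 ≈ -0.12281)
x = -2
l = 0 (l = 0*(-2) = 0)
S = -28/57 (S = (4 + 0)*(-7/57 + 0) = 4*(-7/57) = -28/57 ≈ -0.49123)
S³ = (-28/57)³ = -21952/185193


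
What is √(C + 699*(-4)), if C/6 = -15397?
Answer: I*√95178 ≈ 308.51*I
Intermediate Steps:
C = -92382 (C = 6*(-15397) = -92382)
√(C + 699*(-4)) = √(-92382 + 699*(-4)) = √(-92382 - 2796) = √(-95178) = I*√95178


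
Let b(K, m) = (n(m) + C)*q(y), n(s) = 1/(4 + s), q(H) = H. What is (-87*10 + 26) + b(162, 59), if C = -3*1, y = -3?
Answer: -17536/21 ≈ -835.05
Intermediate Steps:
C = -3
b(K, m) = 9 - 3/(4 + m) (b(K, m) = (1/(4 + m) - 3)*(-3) = (-3 + 1/(4 + m))*(-3) = 9 - 3/(4 + m))
(-87*10 + 26) + b(162, 59) = (-87*10 + 26) + 3*(11 + 3*59)/(4 + 59) = (-870 + 26) + 3*(11 + 177)/63 = -844 + 3*(1/63)*188 = -844 + 188/21 = -17536/21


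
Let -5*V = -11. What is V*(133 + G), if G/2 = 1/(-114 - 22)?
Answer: 99473/340 ≈ 292.57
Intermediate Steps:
V = 11/5 (V = -1/5*(-11) = 11/5 ≈ 2.2000)
G = -1/68 (G = 2/(-114 - 22) = 2/(-136) = 2*(-1/136) = -1/68 ≈ -0.014706)
V*(133 + G) = 11*(133 - 1/68)/5 = (11/5)*(9043/68) = 99473/340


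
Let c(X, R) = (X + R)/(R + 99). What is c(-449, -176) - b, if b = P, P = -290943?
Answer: 22403236/77 ≈ 2.9095e+5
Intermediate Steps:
c(X, R) = (R + X)/(99 + R)
b = -290943
c(-449, -176) - b = (-176 - 449)/(99 - 176) - 1*(-290943) = -625/(-77) + 290943 = -1/77*(-625) + 290943 = 625/77 + 290943 = 22403236/77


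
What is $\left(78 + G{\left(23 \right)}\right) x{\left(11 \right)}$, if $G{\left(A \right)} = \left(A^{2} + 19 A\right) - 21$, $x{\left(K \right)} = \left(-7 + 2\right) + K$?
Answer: $6138$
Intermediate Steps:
$x{\left(K \right)} = -5 + K$
$G{\left(A \right)} = -21 + A^{2} + 19 A$
$\left(78 + G{\left(23 \right)}\right) x{\left(11 \right)} = \left(78 + \left(-21 + 23^{2} + 19 \cdot 23\right)\right) \left(-5 + 11\right) = \left(78 + \left(-21 + 529 + 437\right)\right) 6 = \left(78 + 945\right) 6 = 1023 \cdot 6 = 6138$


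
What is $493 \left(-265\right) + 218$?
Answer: $-130427$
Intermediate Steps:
$493 \left(-265\right) + 218 = -130645 + 218 = -130427$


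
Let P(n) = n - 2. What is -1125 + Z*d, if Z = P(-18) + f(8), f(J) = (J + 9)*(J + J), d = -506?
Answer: -128637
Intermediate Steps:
f(J) = 2*J*(9 + J) (f(J) = (9 + J)*(2*J) = 2*J*(9 + J))
P(n) = -2 + n
Z = 252 (Z = (-2 - 18) + 2*8*(9 + 8) = -20 + 2*8*17 = -20 + 272 = 252)
-1125 + Z*d = -1125 + 252*(-506) = -1125 - 127512 = -128637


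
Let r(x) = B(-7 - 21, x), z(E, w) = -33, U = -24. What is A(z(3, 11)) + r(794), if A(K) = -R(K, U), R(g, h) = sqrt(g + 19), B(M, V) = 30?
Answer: 30 - I*sqrt(14) ≈ 30.0 - 3.7417*I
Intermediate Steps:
r(x) = 30
R(g, h) = sqrt(19 + g)
A(K) = -sqrt(19 + K)
A(z(3, 11)) + r(794) = -sqrt(19 - 33) + 30 = -sqrt(-14) + 30 = -I*sqrt(14) + 30 = 30 - I*sqrt(14)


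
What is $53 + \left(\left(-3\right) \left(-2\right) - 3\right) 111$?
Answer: $386$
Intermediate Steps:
$53 + \left(\left(-3\right) \left(-2\right) - 3\right) 111 = 53 + \left(6 - 3\right) 111 = 53 + 3 \cdot 111 = 53 + 333 = 386$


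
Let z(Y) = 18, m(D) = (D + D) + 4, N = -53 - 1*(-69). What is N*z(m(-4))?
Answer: 288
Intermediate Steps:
N = 16 (N = -53 + 69 = 16)
m(D) = 4 + 2*D (m(D) = 2*D + 4 = 4 + 2*D)
N*z(m(-4)) = 16*18 = 288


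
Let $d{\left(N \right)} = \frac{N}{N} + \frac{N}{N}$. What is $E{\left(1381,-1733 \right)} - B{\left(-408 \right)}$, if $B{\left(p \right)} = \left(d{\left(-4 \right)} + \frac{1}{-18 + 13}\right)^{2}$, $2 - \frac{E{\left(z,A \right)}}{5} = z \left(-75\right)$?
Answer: $\frac{12947044}{25} \approx 5.1788 \cdot 10^{5}$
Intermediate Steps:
$d{\left(N \right)} = 2$ ($d{\left(N \right)} = 1 + 1 = 2$)
$E{\left(z,A \right)} = 10 + 375 z$ ($E{\left(z,A \right)} = 10 - 5 z \left(-75\right) = 10 - 5 \left(- 75 z\right) = 10 + 375 z$)
$B{\left(p \right)} = \frac{81}{25}$ ($B{\left(p \right)} = \left(2 + \frac{1}{-18 + 13}\right)^{2} = \left(2 + \frac{1}{-5}\right)^{2} = \left(2 - \frac{1}{5}\right)^{2} = \left(\frac{9}{5}\right)^{2} = \frac{81}{25}$)
$E{\left(1381,-1733 \right)} - B{\left(-408 \right)} = \left(10 + 375 \cdot 1381\right) - \frac{81}{25} = \left(10 + 517875\right) - \frac{81}{25} = 517885 - \frac{81}{25} = \frac{12947044}{25}$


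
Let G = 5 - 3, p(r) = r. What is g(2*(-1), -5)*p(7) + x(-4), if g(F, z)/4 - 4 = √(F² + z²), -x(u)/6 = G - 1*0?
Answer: 100 + 28*√29 ≈ 250.78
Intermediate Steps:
G = 2
x(u) = -12 (x(u) = -6*(2 - 1*0) = -6*(2 + 0) = -6*2 = -12)
g(F, z) = 16 + 4*√(F² + z²)
g(2*(-1), -5)*p(7) + x(-4) = (16 + 4*√((2*(-1))² + (-5)²))*7 - 12 = (16 + 4*√((-2)² + 25))*7 - 12 = (16 + 4*√(4 + 25))*7 - 12 = (16 + 4*√29)*7 - 12 = (112 + 28*√29) - 12 = 100 + 28*√29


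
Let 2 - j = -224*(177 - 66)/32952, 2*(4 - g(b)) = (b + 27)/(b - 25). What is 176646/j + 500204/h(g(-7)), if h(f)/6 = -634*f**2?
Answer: 23869720083551/372256587 ≈ 64122.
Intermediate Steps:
g(b) = 4 - (27 + b)/(2*(-25 + b)) (g(b) = 4 - (b + 27)/(2*(b - 25)) = 4 - (27 + b)/(2*(-25 + b)))
j = 3782/1373 (j = 2 - (-224*(177 - 66))/32952 = 2 - (-224*111)/32952 = 2 - (-24864)/32952 = 2 - 1*(-1036/1373) = 2 + 1036/1373 = 3782/1373 ≈ 2.7546)
h(f) = -3804*f**2 (h(f) = 6*(-634*f**2) = -3804*f**2)
176646/j + 500204/h(g(-7)) = 176646/(3782/1373) + 500204/((-3804*(-227 + 7*(-7))**2/(4*(-25 - 7)**2))) = 176646*(1373/3782) + 500204/((-3804*(-227 - 49)**2/4096)) = 121267479/1891 + 500204/((-3804*((1/2)*(-1/32)*(-276))**2)) = 121267479/1891 + 500204/((-3804*(69/16)**2)) = 121267479/1891 + 500204/((-3804*4761/256)) = 121267479/1891 + 500204/(-4527711/64) = 121267479/1891 + 500204*(-64/4527711) = 121267479/1891 - 1391872/196857 = 23869720083551/372256587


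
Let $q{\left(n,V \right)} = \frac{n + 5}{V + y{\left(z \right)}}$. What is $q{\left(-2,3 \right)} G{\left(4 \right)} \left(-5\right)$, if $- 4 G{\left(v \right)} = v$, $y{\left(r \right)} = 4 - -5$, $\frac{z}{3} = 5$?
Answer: $\frac{5}{4} \approx 1.25$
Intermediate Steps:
$z = 15$ ($z = 3 \cdot 5 = 15$)
$y{\left(r \right)} = 9$ ($y{\left(r \right)} = 4 + 5 = 9$)
$G{\left(v \right)} = - \frac{v}{4}$
$q{\left(n,V \right)} = \frac{5 + n}{9 + V}$ ($q{\left(n,V \right)} = \frac{n + 5}{V + 9} = \frac{5 + n}{9 + V}$)
$q{\left(-2,3 \right)} G{\left(4 \right)} \left(-5\right) = \frac{5 - 2}{9 + 3} \left(\left(- \frac{1}{4}\right) 4\right) \left(-5\right) = \frac{1}{12} \cdot 3 \left(-1\right) \left(-5\right) = \frac{1}{4} \left(-1\right) \left(-5\right) = \left(- \frac{1}{4}\right) \left(-5\right) = \frac{5}{4}$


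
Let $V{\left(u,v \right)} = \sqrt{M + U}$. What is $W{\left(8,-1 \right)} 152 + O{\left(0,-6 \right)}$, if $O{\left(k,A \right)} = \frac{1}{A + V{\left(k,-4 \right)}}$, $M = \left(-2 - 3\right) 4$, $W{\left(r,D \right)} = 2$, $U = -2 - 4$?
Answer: $\frac{9421}{31} - \frac{i \sqrt{26}}{62} \approx 303.9 - 0.082242 i$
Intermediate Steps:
$U = -6$
$M = -20$ ($M = \left(-5\right) 4 = -20$)
$V{\left(u,v \right)} = i \sqrt{26}$ ($V{\left(u,v \right)} = \sqrt{-20 - 6} = \sqrt{-26} = i \sqrt{26}$)
$O{\left(k,A \right)} = \frac{1}{A + i \sqrt{26}}$
$W{\left(8,-1 \right)} 152 + O{\left(0,-6 \right)} = 2 \cdot 152 + \frac{1}{-6 + i \sqrt{26}} = 304 + \frac{1}{-6 + i \sqrt{26}}$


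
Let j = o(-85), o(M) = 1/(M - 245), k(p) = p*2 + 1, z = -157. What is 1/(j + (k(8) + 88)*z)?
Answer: -330/5440051 ≈ -6.0661e-5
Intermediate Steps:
k(p) = 1 + 2*p (k(p) = 2*p + 1 = 1 + 2*p)
o(M) = 1/(-245 + M)
j = -1/330 (j = 1/(-245 - 85) = 1/(-330) = -1/330 ≈ -0.0030303)
1/(j + (k(8) + 88)*z) = 1/(-1/330 + ((1 + 2*8) + 88)*(-157)) = 1/(-1/330 + ((1 + 16) + 88)*(-157)) = 1/(-1/330 + (17 + 88)*(-157)) = 1/(-1/330 + 105*(-157)) = 1/(-1/330 - 16485) = 1/(-5440051/330) = -330/5440051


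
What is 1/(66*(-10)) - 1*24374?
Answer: -16086841/660 ≈ -24374.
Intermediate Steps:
1/(66*(-10)) - 1*24374 = 1/(-660) - 24374 = -1/660 - 24374 = -16086841/660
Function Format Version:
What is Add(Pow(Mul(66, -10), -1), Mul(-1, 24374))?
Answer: Rational(-16086841, 660) ≈ -24374.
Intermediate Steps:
Add(Pow(Mul(66, -10), -1), Mul(-1, 24374)) = Add(Pow(-660, -1), -24374) = Add(Rational(-1, 660), -24374) = Rational(-16086841, 660)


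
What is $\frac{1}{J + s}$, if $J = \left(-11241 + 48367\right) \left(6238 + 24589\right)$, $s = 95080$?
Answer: $\frac{1}{1144578282} \approx 8.7368 \cdot 10^{-10}$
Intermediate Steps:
$J = 1144483202$ ($J = 37126 \cdot 30827 = 1144483202$)
$\frac{1}{J + s} = \frac{1}{1144483202 + 95080} = \frac{1}{1144578282}$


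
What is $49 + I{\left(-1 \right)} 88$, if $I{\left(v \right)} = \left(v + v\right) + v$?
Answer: $-215$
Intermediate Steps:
$I{\left(v \right)} = 3 v$ ($I{\left(v \right)} = 2 v + v = 3 v$)
$49 + I{\left(-1 \right)} 88 = 49 + 3 \left(-1\right) 88 = 49 - 264 = -215$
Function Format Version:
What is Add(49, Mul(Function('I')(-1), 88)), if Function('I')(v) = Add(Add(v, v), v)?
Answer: -215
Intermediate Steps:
Function('I')(v) = Mul(3, v) (Function('I')(v) = Add(Mul(2, v), v) = Mul(3, v))
Add(49, Mul(Function('I')(-1), 88)) = Add(49, Mul(Mul(3, -1), 88)) = Add(49, Mul(-3, 88)) = Add(49, -264) = -215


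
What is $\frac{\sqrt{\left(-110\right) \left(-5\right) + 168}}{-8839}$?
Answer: $- \frac{\sqrt{718}}{8839} \approx -0.0030315$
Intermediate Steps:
$\frac{\sqrt{\left(-110\right) \left(-5\right) + 168}}{-8839} = \sqrt{550 + 168} \left(- \frac{1}{8839}\right) = \sqrt{718} \left(- \frac{1}{8839}\right) = - \frac{\sqrt{718}}{8839}$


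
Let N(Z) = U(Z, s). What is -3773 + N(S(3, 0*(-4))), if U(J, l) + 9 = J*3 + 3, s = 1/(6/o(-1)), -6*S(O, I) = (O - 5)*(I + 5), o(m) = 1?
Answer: -3774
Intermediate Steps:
S(O, I) = -(-5 + O)*(5 + I)/6 (S(O, I) = -(O - 5)*(I + 5)/6 = -(-5 + O)*(5 + I)/6)
s = ⅙ (s = 1/(6/1) = 1/(6*1) = 1/6 = ⅙ ≈ 0.16667)
U(J, l) = -6 + 3*J (U(J, l) = -9 + (J*3 + 3) = -9 + (3*J + 3) = -9 + (3 + 3*J) = -6 + 3*J)
N(Z) = -6 + 3*Z
-3773 + N(S(3, 0*(-4))) = -3773 + (-6 + 3*(25/6 - ⅚*3 + 5*(0*(-4))/6 - ⅙*0*(-4)*3)) = -3773 + (-6 + 3*(25/6 - 5/2 + (⅚)*0 - ⅙*0*3)) = -3773 + (-6 + 3*(25/6 - 5/2 + 0 + 0)) = -3773 + (-6 + 3*(5/3)) = -3773 + (-6 + 5) = -3773 - 1 = -3774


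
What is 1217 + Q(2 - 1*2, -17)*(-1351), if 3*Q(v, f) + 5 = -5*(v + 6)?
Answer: 50936/3 ≈ 16979.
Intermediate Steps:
Q(v, f) = -35/3 - 5*v/3 (Q(v, f) = -5/3 + (-5*(v + 6))/3 = -5/3 + (-5*(6 + v))/3 = -5/3 + (-30 - 5*v)/3 = -5/3 + (-10 - 5*v/3) = -35/3 - 5*v/3)
1217 + Q(2 - 1*2, -17)*(-1351) = 1217 + (-35/3 - 5*(2 - 1*2)/3)*(-1351) = 1217 + (-35/3 - 5*(2 - 2)/3)*(-1351) = 1217 + (-35/3 - 5/3*0)*(-1351) = 1217 + (-35/3 + 0)*(-1351) = 1217 - 35/3*(-1351) = 1217 + 47285/3 = 50936/3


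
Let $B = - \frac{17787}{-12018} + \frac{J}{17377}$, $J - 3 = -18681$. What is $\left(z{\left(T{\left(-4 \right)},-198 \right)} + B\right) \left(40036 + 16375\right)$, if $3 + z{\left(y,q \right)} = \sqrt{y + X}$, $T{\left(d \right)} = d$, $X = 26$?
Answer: $- \frac{10189666783231}{69612262} + 56411 \sqrt{22} \approx 1.1821 \cdot 10^{5}$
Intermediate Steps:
$J = -18678$ ($J = 3 - 18681 = -18678$)
$B = \frac{28204165}{69612262}$ ($B = - \frac{17787}{-12018} - \frac{18678}{17377} = \left(-17787\right) \left(- \frac{1}{12018}\right) - \frac{18678}{17377} = \frac{5929}{4006} - \frac{18678}{17377} = \frac{28204165}{69612262} \approx 0.40516$)
$z{\left(y,q \right)} = -3 + \sqrt{26 + y}$ ($z{\left(y,q \right)} = -3 + \sqrt{y + 26} = -3 + \sqrt{26 + y}$)
$\left(z{\left(T{\left(-4 \right)},-198 \right)} + B\right) \left(40036 + 16375\right) = \left(\left(-3 + \sqrt{26 - 4}\right) + \frac{28204165}{69612262}\right) \left(40036 + 16375\right) = \left(\left(-3 + \sqrt{22}\right) + \frac{28204165}{69612262}\right) 56411 = \left(- \frac{180632621}{69612262} + \sqrt{22}\right) 56411 = - \frac{10189666783231}{69612262} + 56411 \sqrt{22}$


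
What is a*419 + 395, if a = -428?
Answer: -178937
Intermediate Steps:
a*419 + 395 = -428*419 + 395 = -179332 + 395 = -178937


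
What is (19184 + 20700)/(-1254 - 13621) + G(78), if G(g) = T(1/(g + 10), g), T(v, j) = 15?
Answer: 183241/14875 ≈ 12.319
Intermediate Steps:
G(g) = 15
(19184 + 20700)/(-1254 - 13621) + G(78) = (19184 + 20700)/(-1254 - 13621) + 15 = 39884/(-14875) + 15 = 39884*(-1/14875) + 15 = -39884/14875 + 15 = 183241/14875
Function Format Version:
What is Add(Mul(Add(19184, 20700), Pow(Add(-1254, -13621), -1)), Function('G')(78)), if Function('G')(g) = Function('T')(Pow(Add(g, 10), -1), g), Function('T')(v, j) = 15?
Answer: Rational(183241, 14875) ≈ 12.319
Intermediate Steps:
Function('G')(g) = 15
Add(Mul(Add(19184, 20700), Pow(Add(-1254, -13621), -1)), Function('G')(78)) = Add(Mul(Add(19184, 20700), Pow(Add(-1254, -13621), -1)), 15) = Add(Mul(39884, Pow(-14875, -1)), 15) = Add(Mul(39884, Rational(-1, 14875)), 15) = Add(Rational(-39884, 14875), 15) = Rational(183241, 14875)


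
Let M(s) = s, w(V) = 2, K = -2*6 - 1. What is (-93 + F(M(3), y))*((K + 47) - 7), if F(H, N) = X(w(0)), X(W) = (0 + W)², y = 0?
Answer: -2403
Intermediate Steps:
K = -13 (K = -12 - 1 = -13)
X(W) = W²
F(H, N) = 4 (F(H, N) = 2² = 4)
(-93 + F(M(3), y))*((K + 47) - 7) = (-93 + 4)*((-13 + 47) - 7) = -89*(34 - 7) = -89*27 = -2403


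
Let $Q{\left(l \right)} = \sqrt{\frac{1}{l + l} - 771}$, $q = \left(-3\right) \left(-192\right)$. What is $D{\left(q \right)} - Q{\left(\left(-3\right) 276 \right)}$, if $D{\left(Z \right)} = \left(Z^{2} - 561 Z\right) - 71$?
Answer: $8569 - \frac{i \sqrt{58731742}}{276} \approx 8569.0 - 27.767 i$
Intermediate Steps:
$q = 576$
$D{\left(Z \right)} = -71 + Z^{2} - 561 Z$
$Q{\left(l \right)} = \sqrt{-771 + \frac{1}{2 l}}$ ($Q{\left(l \right)} = \sqrt{\frac{1}{2 l} - 771} = \sqrt{-771 + \frac{1}{2 l}}$)
$D{\left(q \right)} - Q{\left(\left(-3\right) 276 \right)} = \left(-71 + 576^{2} - 323136\right) - \frac{\sqrt{-3084 + \frac{2}{\left(-3\right) 276}}}{2} = \left(-71 + 331776 - 323136\right) - \frac{\sqrt{-3084 + \frac{2}{-828}}}{2} = 8569 - \frac{\sqrt{-3084 + 2 \left(- \frac{1}{828}\right)}}{2} = 8569 - \frac{\sqrt{-3084 - \frac{1}{414}}}{2} = 8569 - \frac{\sqrt{- \frac{1276777}{414}}}{2} = 8569 - \frac{\frac{1}{138} i \sqrt{58731742}}{2} = 8569 - \frac{i \sqrt{58731742}}{276}$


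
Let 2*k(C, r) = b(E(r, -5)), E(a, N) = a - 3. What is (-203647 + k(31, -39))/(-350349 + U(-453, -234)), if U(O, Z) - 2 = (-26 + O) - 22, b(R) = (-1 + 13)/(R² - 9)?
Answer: 119133493/205246080 ≈ 0.58044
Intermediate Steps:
E(a, N) = -3 + a
b(R) = 12/(-9 + R²)
k(C, r) = 6/(-9 + (-3 + r)²) (k(C, r) = (12/(-9 + (-3 + r)²))/2 = 6/(-9 + (-3 + r)²))
U(O, Z) = -46 + O (U(O, Z) = 2 + ((-26 + O) - 22) = 2 + (-48 + O) = -46 + O)
(-203647 + k(31, -39))/(-350349 + U(-453, -234)) = (-203647 + 6/(-39*(-6 - 39)))/(-350349 + (-46 - 453)) = (-203647 + 6*(-1/39)/(-45))/(-350349 - 499) = (-203647 + 6*(-1/39)*(-1/45))/(-350848) = (-203647 + 2/585)*(-1/350848) = -119133493/585*(-1/350848) = 119133493/205246080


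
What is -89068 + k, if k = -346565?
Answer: -435633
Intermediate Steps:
-89068 + k = -89068 - 346565 = -435633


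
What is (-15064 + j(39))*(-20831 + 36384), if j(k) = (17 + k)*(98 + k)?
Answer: -114967776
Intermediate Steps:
(-15064 + j(39))*(-20831 + 36384) = (-15064 + (1666 + 39² + 115*39))*(-20831 + 36384) = (-15064 + (1666 + 1521 + 4485))*15553 = (-15064 + 7672)*15553 = -7392*15553 = -114967776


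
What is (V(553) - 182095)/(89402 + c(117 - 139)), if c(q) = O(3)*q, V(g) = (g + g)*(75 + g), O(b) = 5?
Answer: 512473/89292 ≈ 5.7393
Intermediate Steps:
V(g) = 2*g*(75 + g) (V(g) = (2*g)*(75 + g) = 2*g*(75 + g))
c(q) = 5*q
(V(553) - 182095)/(89402 + c(117 - 139)) = (2*553*(75 + 553) - 182095)/(89402 + 5*(117 - 139)) = (2*553*628 - 182095)/(89402 + 5*(-22)) = (694568 - 182095)/(89402 - 110) = 512473/89292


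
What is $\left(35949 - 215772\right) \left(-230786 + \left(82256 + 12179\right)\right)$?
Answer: $24519045873$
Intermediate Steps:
$\left(35949 - 215772\right) \left(-230786 + \left(82256 + 12179\right)\right) = - 179823 \left(-230786 + 94435\right) = \left(-179823\right) \left(-136351\right) = 24519045873$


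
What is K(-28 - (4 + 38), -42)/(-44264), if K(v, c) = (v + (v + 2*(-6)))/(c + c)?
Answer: -19/464772 ≈ -4.0880e-5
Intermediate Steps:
K(v, c) = (-12 + 2*v)/(2*c) (K(v, c) = (v + (v - 12))/((2*c)) = (v + (-12 + v))*(1/(2*c)) = (-12 + 2*v)*(1/(2*c)) = (-12 + 2*v)/(2*c))
K(-28 - (4 + 38), -42)/(-44264) = ((-6 + (-28 - (4 + 38)))/(-42))/(-44264) = -(-6 + (-28 - 1*42))/42*(-1/44264) = -(-6 + (-28 - 42))/42*(-1/44264) = -(-6 - 70)/42*(-1/44264) = -1/42*(-76)*(-1/44264) = (38/21)*(-1/44264) = -19/464772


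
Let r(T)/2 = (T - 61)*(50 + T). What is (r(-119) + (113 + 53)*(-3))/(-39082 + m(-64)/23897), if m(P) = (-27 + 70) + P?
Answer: -581700774/933942575 ≈ -0.62284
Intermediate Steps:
m(P) = 43 + P
r(T) = 2*(-61 + T)*(50 + T) (r(T) = 2*((T - 61)*(50 + T)) = 2*((-61 + T)*(50 + T)) = 2*(-61 + T)*(50 + T))
(r(-119) + (113 + 53)*(-3))/(-39082 + m(-64)/23897) = ((-6100 - 22*(-119) + 2*(-119)**2) + (113 + 53)*(-3))/(-39082 + (43 - 64)/23897) = ((-6100 + 2618 + 2*14161) + 166*(-3))/(-39082 - 21*1/23897) = ((-6100 + 2618 + 28322) - 498)/(-39082 - 21/23897) = (24840 - 498)/(-933942575/23897) = 24342*(-23897/933942575) = -581700774/933942575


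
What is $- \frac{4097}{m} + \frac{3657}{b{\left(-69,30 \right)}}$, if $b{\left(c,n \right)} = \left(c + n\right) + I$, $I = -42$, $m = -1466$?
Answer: $- \frac{1676435}{39582} \approx -42.353$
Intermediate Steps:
$b{\left(c,n \right)} = -42 + c + n$ ($b{\left(c,n \right)} = \left(c + n\right) - 42 = -42 + c + n$)
$- \frac{4097}{m} + \frac{3657}{b{\left(-69,30 \right)}} = - \frac{4097}{-1466} + \frac{3657}{-42 - 69 + 30} = \left(-4097\right) \left(- \frac{1}{1466}\right) + \frac{3657}{-81} = \frac{4097}{1466} + 3657 \left(- \frac{1}{81}\right) = \frac{4097}{1466} - \frac{1219}{27} = - \frac{1676435}{39582}$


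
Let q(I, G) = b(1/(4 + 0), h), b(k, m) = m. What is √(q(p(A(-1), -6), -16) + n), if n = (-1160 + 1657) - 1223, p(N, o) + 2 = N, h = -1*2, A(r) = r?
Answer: 2*I*√182 ≈ 26.981*I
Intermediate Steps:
h = -2
p(N, o) = -2 + N
q(I, G) = -2
n = -726 (n = 497 - 1223 = -726)
√(q(p(A(-1), -6), -16) + n) = √(-2 - 726) = √(-728) = 2*I*√182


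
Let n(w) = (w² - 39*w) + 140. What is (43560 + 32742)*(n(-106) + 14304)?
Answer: 2274867828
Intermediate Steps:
n(w) = 140 + w² - 39*w
(43560 + 32742)*(n(-106) + 14304) = (43560 + 32742)*((140 + (-106)² - 39*(-106)) + 14304) = 76302*((140 + 11236 + 4134) + 14304) = 76302*(15510 + 14304) = 76302*29814 = 2274867828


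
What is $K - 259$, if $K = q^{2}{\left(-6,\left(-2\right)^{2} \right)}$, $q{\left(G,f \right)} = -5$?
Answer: $-234$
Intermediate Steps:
$K = 25$ ($K = \left(-5\right)^{2} = 25$)
$K - 259 = 25 - 259 = -234$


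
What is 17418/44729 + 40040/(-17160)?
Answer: -260849/134187 ≈ -1.9439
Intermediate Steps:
17418/44729 + 40040/(-17160) = 17418*(1/44729) + 40040*(-1/17160) = 17418/44729 - 7/3 = -260849/134187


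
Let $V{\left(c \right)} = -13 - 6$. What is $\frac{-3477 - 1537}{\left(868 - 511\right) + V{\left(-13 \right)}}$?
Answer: $- \frac{2507}{169} \approx -14.834$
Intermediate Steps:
$V{\left(c \right)} = -19$
$\frac{-3477 - 1537}{\left(868 - 511\right) + V{\left(-13 \right)}} = \frac{-3477 - 1537}{\left(868 - 511\right) - 19} = - \frac{5014}{357 - 19} = - \frac{5014}{338} = \left(-5014\right) \frac{1}{338} = - \frac{2507}{169}$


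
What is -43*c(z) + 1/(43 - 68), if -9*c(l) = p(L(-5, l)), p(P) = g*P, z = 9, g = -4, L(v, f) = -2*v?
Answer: -43009/225 ≈ -191.15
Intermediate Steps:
p(P) = -4*P
c(l) = 40/9 (c(l) = -(-4)*(-2*(-5))/9 = -(-4)*10/9 = -⅑*(-40) = 40/9)
-43*c(z) + 1/(43 - 68) = -43*40/9 + 1/(43 - 68) = -1720/9 + 1/(-25) = -1720/9 - 1/25 = -43009/225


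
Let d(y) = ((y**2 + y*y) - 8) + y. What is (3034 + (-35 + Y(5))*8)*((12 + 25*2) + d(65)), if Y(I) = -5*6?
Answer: 21542466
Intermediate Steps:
Y(I) = -30
d(y) = -8 + y + 2*y**2 (d(y) = ((y**2 + y**2) - 8) + y = (2*y**2 - 8) + y = (-8 + 2*y**2) + y = -8 + y + 2*y**2)
(3034 + (-35 + Y(5))*8)*((12 + 25*2) + d(65)) = (3034 + (-35 - 30)*8)*((12 + 25*2) + (-8 + 65 + 2*65**2)) = (3034 - 65*8)*((12 + 50) + (-8 + 65 + 2*4225)) = (3034 - 520)*(62 + (-8 + 65 + 8450)) = 2514*(62 + 8507) = 2514*8569 = 21542466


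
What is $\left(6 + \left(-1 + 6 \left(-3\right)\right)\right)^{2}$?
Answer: $169$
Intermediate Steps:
$\left(6 + \left(-1 + 6 \left(-3\right)\right)\right)^{2} = \left(6 - 19\right)^{2} = \left(-13\right)^{2} = 169$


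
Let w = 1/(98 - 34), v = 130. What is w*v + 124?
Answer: 4033/32 ≈ 126.03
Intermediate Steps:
w = 1/64 ≈ 0.015625
w*v + 124 = (1/64)*130 + 124 = 65/32 + 124 = 4033/32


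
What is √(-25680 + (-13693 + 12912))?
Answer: I*√26461 ≈ 162.67*I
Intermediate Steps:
√(-25680 + (-13693 + 12912)) = √(-25680 - 781) = √(-26461) = I*√26461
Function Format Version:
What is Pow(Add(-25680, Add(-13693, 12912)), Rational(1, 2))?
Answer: Mul(I, Pow(26461, Rational(1, 2))) ≈ Mul(162.67, I)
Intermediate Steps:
Pow(Add(-25680, Add(-13693, 12912)), Rational(1, 2)) = Pow(Add(-25680, -781), Rational(1, 2)) = Pow(-26461, Rational(1, 2)) = Mul(I, Pow(26461, Rational(1, 2)))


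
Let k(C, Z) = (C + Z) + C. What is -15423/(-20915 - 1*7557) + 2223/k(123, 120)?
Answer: 11489679/1736792 ≈ 6.6155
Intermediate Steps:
k(C, Z) = Z + 2*C
-15423/(-20915 - 1*7557) + 2223/k(123, 120) = -15423/(-20915 - 1*7557) + 2223/(120 + 2*123) = -15423/(-20915 - 7557) + 2223/(120 + 246) = -15423/(-28472) + 2223/366 = -15423*(-1/28472) + 2223*(1/366) = 15423/28472 + 741/122 = 11489679/1736792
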